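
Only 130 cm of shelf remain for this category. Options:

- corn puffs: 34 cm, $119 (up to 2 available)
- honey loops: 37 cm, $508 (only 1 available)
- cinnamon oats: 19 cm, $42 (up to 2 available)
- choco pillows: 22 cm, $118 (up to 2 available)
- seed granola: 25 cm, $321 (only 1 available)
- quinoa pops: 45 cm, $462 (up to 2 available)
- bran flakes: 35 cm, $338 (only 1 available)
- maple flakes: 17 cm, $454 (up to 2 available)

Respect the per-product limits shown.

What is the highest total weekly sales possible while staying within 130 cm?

1878

Greedy by ratio would take honey loops + choco pillows + seed granola + 2×maple flakes: 118 cm used, total 1855.
The 47 cm tied up in choco pillows and seed granola is better spent on quinoa pops — total rises to 1878 (116 cm).
Every other selection either busts 130 cm or exceeds an availability limit or fails to beat 1878.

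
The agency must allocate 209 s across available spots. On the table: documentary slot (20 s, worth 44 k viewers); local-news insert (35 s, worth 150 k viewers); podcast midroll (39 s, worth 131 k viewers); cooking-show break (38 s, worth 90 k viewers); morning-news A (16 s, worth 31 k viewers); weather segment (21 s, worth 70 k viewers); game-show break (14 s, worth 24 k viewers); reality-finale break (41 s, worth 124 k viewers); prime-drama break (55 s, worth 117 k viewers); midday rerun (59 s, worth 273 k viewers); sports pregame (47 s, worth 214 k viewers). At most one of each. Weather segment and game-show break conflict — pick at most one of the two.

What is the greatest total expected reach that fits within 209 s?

The ratio ordering already packs tightly: local-news insert + podcast midroll + weather segment + midday rerun + sports pregame, 201 s, 838.

838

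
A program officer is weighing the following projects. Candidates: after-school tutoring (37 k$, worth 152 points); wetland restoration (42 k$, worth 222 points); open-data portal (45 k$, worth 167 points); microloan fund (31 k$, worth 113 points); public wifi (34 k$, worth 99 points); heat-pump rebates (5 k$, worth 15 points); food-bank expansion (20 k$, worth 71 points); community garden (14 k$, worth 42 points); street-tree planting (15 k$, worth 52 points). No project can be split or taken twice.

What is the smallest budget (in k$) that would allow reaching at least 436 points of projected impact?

99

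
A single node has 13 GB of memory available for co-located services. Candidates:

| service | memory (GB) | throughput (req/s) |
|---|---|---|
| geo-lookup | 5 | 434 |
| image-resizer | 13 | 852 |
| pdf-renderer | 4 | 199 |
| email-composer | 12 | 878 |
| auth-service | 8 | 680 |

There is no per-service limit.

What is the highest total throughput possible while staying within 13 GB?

1114

Greedy by ratio would take 2×geo-lookup: 10 GB used, total 868.
Replace geo-lookup with auth-service: the trade gains 246 net, giving 1114 at 13 GB.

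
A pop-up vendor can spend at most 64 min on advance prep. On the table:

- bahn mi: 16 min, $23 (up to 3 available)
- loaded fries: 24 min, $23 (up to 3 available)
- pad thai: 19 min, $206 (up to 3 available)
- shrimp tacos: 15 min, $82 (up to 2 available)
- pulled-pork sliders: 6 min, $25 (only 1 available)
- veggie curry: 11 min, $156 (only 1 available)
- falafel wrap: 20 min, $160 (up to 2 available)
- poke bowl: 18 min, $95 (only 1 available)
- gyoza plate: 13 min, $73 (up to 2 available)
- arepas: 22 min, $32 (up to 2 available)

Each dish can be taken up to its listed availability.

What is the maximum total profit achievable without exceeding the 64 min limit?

By profit per min: veggie curry 14.18, pad thai 10.84, falafel wrap 8.00, gyoza plate 5.62 lead.
Filling by ratio: 2×pad thai + veggie curry + gyoza plate for 641, with 2 min left unused.
Replace gyoza plate with shrimp tacos: the trade gains 9 net, giving 650 at 64 min.
Every other selection either busts 64 min or exceeds an availability limit or fails to beat 650.

650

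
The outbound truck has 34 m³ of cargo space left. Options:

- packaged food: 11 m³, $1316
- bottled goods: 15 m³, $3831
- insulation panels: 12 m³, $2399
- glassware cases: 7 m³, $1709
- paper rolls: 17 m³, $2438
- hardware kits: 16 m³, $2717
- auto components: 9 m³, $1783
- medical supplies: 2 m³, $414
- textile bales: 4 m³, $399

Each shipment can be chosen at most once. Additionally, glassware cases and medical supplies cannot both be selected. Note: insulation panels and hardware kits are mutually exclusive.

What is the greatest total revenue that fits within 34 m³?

Taking bottled goods + insulation panels + glassware cases: 34 m³ used, 7939 in revenue.
Runner-up bottled goods + glassware cases + auto components tops out at 7323.

7939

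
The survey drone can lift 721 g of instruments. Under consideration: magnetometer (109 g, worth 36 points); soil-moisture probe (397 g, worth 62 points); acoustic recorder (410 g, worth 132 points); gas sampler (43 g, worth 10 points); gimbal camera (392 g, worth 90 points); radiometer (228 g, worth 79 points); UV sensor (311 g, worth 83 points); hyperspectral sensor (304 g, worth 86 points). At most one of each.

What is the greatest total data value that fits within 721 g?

Greedy by ratio would take magnetometer + gas sampler + radiometer + hyperspectral sensor: 684 g used, total 211.
The 413 g tied up in magnetometer and hyperspectral sensor is better spent on acoustic recorder — total rises to 221 (681 g).
No other feasible combination exceeds 221.

221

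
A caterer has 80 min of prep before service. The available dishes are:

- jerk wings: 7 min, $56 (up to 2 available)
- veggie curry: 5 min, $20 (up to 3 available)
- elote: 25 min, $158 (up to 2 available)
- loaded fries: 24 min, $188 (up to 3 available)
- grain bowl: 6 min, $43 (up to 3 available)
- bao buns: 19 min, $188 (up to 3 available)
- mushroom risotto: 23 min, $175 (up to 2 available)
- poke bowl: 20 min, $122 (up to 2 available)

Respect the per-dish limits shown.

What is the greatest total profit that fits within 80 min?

739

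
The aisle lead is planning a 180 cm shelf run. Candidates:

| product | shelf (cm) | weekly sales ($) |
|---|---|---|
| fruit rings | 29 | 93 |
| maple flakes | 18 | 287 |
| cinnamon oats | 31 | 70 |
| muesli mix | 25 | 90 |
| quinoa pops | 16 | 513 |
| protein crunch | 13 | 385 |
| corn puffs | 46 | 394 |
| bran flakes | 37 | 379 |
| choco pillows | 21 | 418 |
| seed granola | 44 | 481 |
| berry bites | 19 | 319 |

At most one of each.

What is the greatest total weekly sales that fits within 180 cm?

Density check — quinoa pops 32.06, protein crunch 29.62, choco pillows 19.90, berry bites 16.79 are the best per cm.
Greedy by ratio would take maple flakes + quinoa pops + protein crunch + bran flakes + choco pillows + seed granola + berry bites: 168 cm used, total 2782.
Dropping bran flakes frees 37 cm; slotting in corn puffs (46 cm) lifts the total to 2797 at 177 cm.
Every other selection either busts 180 cm or fails to beat 2797.

2797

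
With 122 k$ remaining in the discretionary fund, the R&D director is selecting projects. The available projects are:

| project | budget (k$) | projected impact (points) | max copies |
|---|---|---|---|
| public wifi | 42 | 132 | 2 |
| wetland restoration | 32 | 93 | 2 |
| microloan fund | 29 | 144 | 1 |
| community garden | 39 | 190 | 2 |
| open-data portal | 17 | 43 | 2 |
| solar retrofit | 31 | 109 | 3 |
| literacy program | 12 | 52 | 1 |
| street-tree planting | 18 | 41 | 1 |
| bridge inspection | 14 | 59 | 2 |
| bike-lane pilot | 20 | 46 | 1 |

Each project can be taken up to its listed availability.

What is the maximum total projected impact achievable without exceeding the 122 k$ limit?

A density-first pass picks microloan fund + 2×community garden + literacy program — 576 at 119 k$.
Dropping literacy program frees 12 k$; slotting in bridge inspection (14 k$) lifts the total to 583 at 121 k$.
That's the maximum — no swap from here does better than 583.

583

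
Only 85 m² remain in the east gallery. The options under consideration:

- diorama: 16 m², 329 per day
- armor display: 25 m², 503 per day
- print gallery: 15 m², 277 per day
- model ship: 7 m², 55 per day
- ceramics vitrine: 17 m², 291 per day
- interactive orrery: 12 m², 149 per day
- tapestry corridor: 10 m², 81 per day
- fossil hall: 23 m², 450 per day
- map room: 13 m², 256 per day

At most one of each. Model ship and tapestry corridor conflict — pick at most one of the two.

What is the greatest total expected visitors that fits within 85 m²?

1603

The ratio heuristic lands on diorama + armor display + model ship + fossil hall + map room (1593) but leaves 1 m² idle.
The 32 m² tied up in armor display and model ship is better spent on print gallery + ceramics vitrine — total rises to 1603 (84 m²).
Runner-up diorama + armor display + model ship + fossil hall + map room tops out at 1593.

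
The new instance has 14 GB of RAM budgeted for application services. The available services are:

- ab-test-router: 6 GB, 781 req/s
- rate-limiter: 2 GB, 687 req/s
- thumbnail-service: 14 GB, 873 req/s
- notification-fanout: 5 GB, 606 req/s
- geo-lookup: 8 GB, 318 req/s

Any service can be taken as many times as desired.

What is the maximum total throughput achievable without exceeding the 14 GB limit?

4809

7×rate-limiter uses 14 of the 14 GB and totals 4809.
That's the maximum — no swap from here does better than 4809.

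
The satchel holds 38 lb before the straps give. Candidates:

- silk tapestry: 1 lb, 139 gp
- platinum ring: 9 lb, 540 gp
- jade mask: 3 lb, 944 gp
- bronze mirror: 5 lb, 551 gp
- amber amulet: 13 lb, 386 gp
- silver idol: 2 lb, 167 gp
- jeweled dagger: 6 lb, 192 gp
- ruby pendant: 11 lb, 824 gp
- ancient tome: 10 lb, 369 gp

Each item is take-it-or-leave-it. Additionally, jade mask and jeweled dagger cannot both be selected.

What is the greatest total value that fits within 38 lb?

Best packing: platinum ring + jade mask + bronze mirror + ruby pendant + ancient tome — 38 lb, 3228 total.
Next best is silk tapestry + platinum ring + jade mask + bronze mirror + silver idol + ruby pendant at 3165 (31 lb) — short by 63.

3228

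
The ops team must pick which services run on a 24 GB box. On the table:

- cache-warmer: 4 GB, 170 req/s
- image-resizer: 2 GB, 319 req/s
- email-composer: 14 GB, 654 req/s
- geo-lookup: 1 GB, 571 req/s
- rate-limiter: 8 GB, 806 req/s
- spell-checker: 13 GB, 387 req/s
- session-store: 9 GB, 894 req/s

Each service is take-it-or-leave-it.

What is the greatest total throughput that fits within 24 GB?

2760

By throughput per GB: geo-lookup 571.00, image-resizer 159.50, rate-limiter 100.75 lead.
Taking cache-warmer + image-resizer + geo-lookup + rate-limiter + session-store: 24 GB used, 2760 in throughput.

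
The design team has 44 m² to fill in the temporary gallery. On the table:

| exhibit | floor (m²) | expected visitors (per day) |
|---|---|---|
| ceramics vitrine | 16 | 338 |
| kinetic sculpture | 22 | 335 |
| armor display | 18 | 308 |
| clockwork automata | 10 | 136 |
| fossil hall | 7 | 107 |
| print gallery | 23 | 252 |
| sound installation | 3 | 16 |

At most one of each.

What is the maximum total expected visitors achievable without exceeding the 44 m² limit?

Greedy by ratio would take ceramics vitrine + armor display + fossil hall + sound installation: 44 m² used, total 769.
The 10 m² tied up in fossil hall and sound installation is better spent on clockwork automata — total rises to 782 (44 m²).
An exhaustive check of the 128 subsets confirms 782.

782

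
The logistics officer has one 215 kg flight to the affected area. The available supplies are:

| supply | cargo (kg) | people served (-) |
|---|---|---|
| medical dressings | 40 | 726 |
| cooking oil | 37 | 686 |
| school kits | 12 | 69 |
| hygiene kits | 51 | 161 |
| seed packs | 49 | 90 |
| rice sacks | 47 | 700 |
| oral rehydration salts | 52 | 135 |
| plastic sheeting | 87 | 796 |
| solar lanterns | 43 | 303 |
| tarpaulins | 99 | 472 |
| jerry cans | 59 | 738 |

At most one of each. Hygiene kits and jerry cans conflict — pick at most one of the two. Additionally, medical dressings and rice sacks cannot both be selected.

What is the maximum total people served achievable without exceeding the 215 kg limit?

Density check — cooking oil 18.54, medical dressings 18.15, rice sacks 14.89, jerry cans 12.51 are the best per kg.
Taking medical dressings + cooking oil + school kits + solar lanterns + jerry cans: 191 kg used, 2522 in people served.

2522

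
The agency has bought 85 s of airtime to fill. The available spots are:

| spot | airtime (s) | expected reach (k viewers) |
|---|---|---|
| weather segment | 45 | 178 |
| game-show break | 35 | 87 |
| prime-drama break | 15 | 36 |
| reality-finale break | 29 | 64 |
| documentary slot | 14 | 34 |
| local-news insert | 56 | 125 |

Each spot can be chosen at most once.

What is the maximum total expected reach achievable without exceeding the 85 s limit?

265

Ranking by ratio (expected reach/s): weather segment 3.96, game-show break 2.49, documentary slot 2.43, prime-drama break 2.40.
Best packing: weather segment + game-show break — 80 s, 265 total.
Every other selection either busts 85 s or fails to beat 265.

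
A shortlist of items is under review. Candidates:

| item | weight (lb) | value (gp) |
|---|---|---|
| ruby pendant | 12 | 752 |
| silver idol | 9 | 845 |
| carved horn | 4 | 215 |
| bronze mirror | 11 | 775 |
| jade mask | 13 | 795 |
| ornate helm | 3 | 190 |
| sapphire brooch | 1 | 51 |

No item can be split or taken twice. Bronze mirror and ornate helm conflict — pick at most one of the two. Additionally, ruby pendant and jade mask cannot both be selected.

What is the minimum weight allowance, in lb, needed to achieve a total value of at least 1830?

24

Need the lightest bundle worth ≥ 1830.
silver idol + carved horn + bronze mirror reaches 1835 using 24 lb.
No combination under 24 lb hits 1830.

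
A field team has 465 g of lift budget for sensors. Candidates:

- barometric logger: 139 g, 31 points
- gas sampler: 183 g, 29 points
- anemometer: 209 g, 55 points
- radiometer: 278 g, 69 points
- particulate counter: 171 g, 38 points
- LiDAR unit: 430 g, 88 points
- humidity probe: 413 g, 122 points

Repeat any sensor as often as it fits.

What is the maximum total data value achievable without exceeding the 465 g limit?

122

The ratio ordering already packs tightly: humidity probe, 413 g, 122.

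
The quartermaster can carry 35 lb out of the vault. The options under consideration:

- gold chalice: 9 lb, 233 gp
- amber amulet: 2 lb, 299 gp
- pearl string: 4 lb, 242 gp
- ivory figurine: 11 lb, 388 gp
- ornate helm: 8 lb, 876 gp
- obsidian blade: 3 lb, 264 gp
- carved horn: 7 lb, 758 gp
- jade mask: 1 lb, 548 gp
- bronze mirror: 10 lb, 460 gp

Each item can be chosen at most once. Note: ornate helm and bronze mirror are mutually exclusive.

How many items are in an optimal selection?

The maximum value within 35 lb is 3220.
gold chalice + amber amulet + pearl string + ornate helm + obsidian blade + carved horn + jade mask hits 3220 at 34 lb.
Any selection reaching 3220 contains exactly 7 items.

7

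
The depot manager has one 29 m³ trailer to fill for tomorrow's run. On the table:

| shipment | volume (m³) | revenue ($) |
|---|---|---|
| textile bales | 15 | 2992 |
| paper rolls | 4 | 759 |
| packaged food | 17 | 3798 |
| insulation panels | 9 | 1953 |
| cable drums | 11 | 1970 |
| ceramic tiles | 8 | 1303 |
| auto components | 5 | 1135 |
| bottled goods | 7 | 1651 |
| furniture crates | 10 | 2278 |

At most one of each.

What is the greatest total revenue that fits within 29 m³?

Taking the top-ratio shipments first gives paper rolls + auto components + bottled goods + furniture crates for 5823 (26 m³).
Dropping paper rolls and furniture crates frees 14 m³; slotting in packaged food (17 m³) lifts the total to 6584 at 29 m³.
Runner-up paper rolls + packaged food + bottled goods tops out at 6208.

6584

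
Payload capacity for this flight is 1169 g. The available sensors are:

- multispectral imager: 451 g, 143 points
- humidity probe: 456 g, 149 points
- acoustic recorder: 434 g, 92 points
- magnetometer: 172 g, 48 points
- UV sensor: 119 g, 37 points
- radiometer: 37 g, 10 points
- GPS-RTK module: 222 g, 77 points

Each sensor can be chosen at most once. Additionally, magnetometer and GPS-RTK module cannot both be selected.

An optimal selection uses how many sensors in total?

Best achievable data value is 379.
For example multispectral imager + humidity probe + radiometer + GPS-RTK module achieves it, using 1166 g.
All optima have 4 sensors.

4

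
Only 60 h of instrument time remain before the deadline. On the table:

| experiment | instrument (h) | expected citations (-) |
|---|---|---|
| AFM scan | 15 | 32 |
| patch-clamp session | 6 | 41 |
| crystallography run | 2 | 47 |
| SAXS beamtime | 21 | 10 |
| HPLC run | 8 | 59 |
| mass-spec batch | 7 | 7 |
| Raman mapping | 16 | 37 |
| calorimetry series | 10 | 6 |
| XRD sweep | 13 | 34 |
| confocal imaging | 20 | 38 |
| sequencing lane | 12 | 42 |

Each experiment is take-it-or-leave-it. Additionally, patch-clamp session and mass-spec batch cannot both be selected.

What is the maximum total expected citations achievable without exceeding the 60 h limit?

260

Best packing: patch-clamp session + crystallography run + HPLC run + Raman mapping + XRD sweep + sequencing lane — 57 h, 260 total.
That's the maximum — no feasible swap from here does better than 260.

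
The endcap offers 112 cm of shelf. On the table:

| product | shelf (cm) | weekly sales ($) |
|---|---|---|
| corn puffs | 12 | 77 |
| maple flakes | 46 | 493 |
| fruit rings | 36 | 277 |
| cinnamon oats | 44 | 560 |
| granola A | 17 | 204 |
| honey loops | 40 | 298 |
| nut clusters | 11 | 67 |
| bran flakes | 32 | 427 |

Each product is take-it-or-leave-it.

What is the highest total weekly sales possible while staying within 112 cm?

By weekly sales per cm: bran flakes 13.34, cinnamon oats 12.73, granola A 12.00, maple flakes 10.72 lead.
Corn puffs + cinnamon oats + granola A + bran flakes uses 105 of the 112 cm and totals 1268.
Runner-up fruit rings + cinnamon oats + bran flakes tops out at 1264.

1268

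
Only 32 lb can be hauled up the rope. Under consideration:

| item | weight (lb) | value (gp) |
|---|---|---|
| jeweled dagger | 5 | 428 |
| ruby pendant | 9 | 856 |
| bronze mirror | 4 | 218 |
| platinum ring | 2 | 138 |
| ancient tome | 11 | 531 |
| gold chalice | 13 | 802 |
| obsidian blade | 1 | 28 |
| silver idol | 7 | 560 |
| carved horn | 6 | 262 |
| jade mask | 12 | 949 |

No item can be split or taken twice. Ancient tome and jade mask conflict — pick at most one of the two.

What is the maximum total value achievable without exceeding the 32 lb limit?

Taking the top-ratio items first gives jeweled dagger + ruby pendant + bronze mirror + platinum ring + obsidian blade + silver idol for 2228 (28 lb).
The 8 lb tied up in obsidian blade and silver idol is better spent on jade mask — total rises to 2589 (32 lb).

2589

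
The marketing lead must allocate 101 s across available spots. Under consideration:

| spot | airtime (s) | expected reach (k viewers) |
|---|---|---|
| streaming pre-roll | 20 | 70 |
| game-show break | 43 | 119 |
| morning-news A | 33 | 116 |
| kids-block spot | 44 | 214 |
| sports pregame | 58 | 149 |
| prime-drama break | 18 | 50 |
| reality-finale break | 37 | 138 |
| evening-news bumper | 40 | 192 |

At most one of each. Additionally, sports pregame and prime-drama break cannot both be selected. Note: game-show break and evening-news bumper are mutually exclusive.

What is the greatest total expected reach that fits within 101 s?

422

Filling by ratio: kids-block spot + evening-news bumper for 406, with 17 s left unused.
Dropping evening-news bumper frees 40 s; slotting in streaming pre-roll + reality-finale break (57 s) lifts the total to 422 at 101 s.
Runner-up kids-block spot + evening-news bumper tops out at 406.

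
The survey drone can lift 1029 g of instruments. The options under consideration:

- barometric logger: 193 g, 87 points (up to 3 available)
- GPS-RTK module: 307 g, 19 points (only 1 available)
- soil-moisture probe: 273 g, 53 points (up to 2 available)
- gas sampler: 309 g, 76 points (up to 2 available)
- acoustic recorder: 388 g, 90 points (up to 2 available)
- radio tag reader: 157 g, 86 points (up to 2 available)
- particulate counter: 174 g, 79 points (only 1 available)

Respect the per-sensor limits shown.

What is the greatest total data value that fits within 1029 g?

Filling by ratio: 2×barometric logger + 2×radio tag reader + particulate counter for 425, with 155 g left unused.
The 174 g tied up in particulate counter is better spent on barometric logger — total rises to 433 (893 g).
That's the maximum — no swap from here does better than 433.

433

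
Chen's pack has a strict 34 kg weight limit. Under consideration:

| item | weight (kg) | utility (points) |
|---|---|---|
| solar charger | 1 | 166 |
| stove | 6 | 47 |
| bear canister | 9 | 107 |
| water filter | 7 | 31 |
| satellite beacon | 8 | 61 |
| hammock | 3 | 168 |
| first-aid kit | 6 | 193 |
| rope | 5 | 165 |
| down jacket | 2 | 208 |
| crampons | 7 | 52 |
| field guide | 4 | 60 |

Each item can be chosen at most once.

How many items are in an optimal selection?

The maximum utility within 34 kg is 1068.
One optimal bundle: solar charger + bear canister + satellite beacon + hammock + first-aid kit + rope + down jacket (34 kg).
Every optimal selection uses 7 items.

7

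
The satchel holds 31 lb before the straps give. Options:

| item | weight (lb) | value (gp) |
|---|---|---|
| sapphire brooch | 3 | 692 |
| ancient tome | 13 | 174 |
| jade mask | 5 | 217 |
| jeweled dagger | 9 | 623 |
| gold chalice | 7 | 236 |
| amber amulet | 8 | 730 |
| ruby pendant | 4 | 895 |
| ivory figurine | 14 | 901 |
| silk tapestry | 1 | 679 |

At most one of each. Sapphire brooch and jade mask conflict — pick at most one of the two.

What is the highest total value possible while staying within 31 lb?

Taking sapphire brooch + amber amulet + ruby pendant + ivory figurine + silk tapestry: 30 lb used, 3897 in value.
Runner-up sapphire brooch + jeweled dagger + ruby pendant + ivory figurine + silk tapestry tops out at 3790.

3897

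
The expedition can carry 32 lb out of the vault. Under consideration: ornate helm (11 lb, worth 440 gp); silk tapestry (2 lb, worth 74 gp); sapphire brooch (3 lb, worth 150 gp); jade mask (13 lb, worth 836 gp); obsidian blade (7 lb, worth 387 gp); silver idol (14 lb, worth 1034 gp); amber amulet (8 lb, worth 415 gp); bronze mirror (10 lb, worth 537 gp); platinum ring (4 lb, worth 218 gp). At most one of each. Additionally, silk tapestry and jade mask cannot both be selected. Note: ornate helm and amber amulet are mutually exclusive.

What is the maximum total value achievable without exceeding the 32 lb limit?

2088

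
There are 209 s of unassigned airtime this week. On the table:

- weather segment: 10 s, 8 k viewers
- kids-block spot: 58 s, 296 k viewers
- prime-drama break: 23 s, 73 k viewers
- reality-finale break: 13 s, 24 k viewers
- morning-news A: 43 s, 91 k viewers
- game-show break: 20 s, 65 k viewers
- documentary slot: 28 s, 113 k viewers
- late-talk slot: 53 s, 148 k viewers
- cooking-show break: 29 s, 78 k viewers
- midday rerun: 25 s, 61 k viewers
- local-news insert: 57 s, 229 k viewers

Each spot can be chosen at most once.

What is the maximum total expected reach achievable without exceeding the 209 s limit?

Taking the top-ratio spots first gives weather segment + kids-block spot + prime-drama break + reality-finale break + game-show break + documentary slot + local-news insert for 808 (209 s).
Replace weather segment and game-show break with cooking-show break: the trade gains 5 net, giving 813 at 208 s.

813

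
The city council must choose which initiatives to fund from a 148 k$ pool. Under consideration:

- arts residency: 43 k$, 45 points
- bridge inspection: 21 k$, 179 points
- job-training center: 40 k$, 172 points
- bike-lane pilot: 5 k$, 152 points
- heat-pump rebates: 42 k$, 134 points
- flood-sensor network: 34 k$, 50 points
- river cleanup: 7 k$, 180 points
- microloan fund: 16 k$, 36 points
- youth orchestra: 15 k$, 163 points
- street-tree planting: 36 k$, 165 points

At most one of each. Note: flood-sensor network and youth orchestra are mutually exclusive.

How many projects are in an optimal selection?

7

The maximum projected impact within 148 k$ is 1047.
bridge inspection + job-training center + bike-lane pilot + river cleanup + microloan fund + youth orchestra + street-tree planting hits 1047 at 140 k$.
Every optimal selection uses 7 projects.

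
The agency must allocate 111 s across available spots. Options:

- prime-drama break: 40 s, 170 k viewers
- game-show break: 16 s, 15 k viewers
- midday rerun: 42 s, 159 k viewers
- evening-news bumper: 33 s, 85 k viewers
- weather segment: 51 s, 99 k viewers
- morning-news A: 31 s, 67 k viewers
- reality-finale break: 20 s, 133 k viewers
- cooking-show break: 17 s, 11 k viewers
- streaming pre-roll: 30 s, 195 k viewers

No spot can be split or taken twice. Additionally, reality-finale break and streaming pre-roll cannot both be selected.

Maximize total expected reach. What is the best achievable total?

Prime-drama break + midday rerun + reality-finale break uses 102 of the 111 s and totals 462.
The spare 9 s is too small for any remaining spot, and no feasible exchange beats 462.

462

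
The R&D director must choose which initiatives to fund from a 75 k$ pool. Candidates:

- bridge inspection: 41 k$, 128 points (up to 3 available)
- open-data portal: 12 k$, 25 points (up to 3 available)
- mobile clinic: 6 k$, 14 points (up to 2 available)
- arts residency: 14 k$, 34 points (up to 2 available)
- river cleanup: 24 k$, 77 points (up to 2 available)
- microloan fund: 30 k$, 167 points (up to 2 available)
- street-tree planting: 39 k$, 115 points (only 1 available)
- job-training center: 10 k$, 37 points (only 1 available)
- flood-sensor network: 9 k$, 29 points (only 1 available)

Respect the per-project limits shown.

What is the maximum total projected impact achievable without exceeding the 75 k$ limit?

Filling by ratio: 2×microloan fund + job-training center for 371, with 5 k$ left unused.
Dropping job-training center frees 10 k$; slotting in mobile clinic + flood-sensor network (15 k$) lifts the total to 377 at 75 k$.
That's the maximum — no swap from here does better than 377.

377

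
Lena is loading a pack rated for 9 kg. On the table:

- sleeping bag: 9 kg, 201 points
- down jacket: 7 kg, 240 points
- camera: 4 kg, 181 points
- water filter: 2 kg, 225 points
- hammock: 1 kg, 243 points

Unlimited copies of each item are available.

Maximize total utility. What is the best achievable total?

Best packing: 9×hammock — 9 kg, 2187 total.
Every other selection either busts 9 kg or fails to beat 2187.

2187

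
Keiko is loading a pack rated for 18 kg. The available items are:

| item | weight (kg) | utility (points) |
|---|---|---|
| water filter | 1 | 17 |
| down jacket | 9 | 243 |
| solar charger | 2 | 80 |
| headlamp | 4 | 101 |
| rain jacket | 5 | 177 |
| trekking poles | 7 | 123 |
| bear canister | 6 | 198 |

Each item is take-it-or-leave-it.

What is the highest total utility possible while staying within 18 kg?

Taking water filter + solar charger + headlamp + rain jacket + bear canister: 18 kg used, 573 in utility.
No other feasible combination exceeds 573.

573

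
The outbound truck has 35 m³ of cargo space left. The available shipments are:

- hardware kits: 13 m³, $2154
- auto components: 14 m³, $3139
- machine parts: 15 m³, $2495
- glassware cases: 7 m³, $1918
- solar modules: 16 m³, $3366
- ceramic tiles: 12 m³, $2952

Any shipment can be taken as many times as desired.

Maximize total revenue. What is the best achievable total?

9590

Taking 5×glassware cases: 35 m³ used, 9590 in revenue.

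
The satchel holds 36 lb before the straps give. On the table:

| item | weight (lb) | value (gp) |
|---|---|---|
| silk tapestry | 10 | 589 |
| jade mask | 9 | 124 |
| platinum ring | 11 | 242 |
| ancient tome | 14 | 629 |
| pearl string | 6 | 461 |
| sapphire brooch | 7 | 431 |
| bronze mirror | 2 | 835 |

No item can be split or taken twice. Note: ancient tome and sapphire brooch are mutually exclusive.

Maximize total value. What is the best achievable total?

By value per lb: bronze mirror 417.50, pearl string 76.83, sapphire brooch 61.57 lead.
Best packing: silk tapestry + platinum ring + pearl string + sapphire brooch + bronze mirror — 36 lb, 2558 total.

2558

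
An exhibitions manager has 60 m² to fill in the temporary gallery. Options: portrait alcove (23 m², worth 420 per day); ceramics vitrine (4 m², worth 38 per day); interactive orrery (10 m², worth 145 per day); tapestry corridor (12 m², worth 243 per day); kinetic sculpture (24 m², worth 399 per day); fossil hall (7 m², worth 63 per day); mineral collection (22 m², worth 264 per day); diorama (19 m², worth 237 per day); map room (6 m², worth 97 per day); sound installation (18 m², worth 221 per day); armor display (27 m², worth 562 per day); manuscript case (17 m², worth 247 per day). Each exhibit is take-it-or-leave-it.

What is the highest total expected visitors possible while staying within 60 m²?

Filling by ratio: ceramics vitrine + interactive orrery + tapestry corridor + map room + armor display for 1085, with 1 m² left unused.
Dropping ceramics vitrine and tapestry corridor and map room frees 22 m²; slotting in portrait alcove (23 m²) lifts the total to 1127 at 60 m².

1127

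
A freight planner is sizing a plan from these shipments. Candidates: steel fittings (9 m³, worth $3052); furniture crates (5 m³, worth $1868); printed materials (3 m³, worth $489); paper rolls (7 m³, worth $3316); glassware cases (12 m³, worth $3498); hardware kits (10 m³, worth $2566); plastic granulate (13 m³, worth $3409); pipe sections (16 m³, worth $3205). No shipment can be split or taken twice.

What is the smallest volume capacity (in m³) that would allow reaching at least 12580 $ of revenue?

Look for the lowest-volume combination reaching 12580.
furniture crates + printed materials + paper rolls + glassware cases + plastic granulate: 12580 revenue at 40 m³.
No combination under 40 m³ hits 12580.

40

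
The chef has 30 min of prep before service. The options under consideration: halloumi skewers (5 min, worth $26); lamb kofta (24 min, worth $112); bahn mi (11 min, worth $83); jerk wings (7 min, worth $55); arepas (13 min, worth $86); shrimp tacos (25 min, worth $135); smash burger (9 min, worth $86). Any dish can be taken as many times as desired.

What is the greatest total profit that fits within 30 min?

258

3×smash burger uses 27 of the 30 min and totals 258.
Every other selection either busts 30 min or fails to beat 258.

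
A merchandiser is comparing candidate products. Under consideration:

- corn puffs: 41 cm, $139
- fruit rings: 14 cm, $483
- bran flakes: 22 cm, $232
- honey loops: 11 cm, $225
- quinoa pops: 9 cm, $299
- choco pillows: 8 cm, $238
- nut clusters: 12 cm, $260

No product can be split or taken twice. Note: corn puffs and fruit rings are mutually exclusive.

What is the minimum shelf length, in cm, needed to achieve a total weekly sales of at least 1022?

35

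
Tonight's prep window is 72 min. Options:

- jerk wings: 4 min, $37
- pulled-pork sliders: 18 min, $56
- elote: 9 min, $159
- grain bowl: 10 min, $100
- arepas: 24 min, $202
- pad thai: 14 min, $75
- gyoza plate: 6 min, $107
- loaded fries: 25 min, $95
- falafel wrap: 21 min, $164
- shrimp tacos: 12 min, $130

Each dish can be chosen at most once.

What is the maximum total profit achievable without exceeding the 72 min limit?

Filling by ratio: jerk wings + elote + grain bowl + arepas + gyoza plate + shrimp tacos for 735, with 7 min left unused.
Dropping jerk wings and grain bowl frees 14 min; slotting in falafel wrap (21 min) lifts the total to 762 at 72 min.
Next best is jerk wings + elote + grain bowl + arepas + gyoza plate + shrimp tacos at 735 (65 min) — short by 27.

762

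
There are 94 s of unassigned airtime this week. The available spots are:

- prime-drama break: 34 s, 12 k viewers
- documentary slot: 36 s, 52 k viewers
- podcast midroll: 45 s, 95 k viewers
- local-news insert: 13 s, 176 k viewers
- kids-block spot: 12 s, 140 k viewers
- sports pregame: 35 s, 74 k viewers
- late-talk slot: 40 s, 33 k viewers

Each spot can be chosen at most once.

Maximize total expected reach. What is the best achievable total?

Density check — local-news insert 13.54, kids-block spot 11.67, sports pregame 2.11 are the best per s.
A density-first pass picks prime-drama break + local-news insert + kids-block spot + sports pregame — 402 at 94 s.
Dropping prime-drama break and sports pregame frees 69 s; slotting in podcast midroll (45 s) lifts the total to 411 at 70 s.
Next best is prime-drama break + local-news insert + kids-block spot + sports pregame at 402 (94 s) — short by 9.

411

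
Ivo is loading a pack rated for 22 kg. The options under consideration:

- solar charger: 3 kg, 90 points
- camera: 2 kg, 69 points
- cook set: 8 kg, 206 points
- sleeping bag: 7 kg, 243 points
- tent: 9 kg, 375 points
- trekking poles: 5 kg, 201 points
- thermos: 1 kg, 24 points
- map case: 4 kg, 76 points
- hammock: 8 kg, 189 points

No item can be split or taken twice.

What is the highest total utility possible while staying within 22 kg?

843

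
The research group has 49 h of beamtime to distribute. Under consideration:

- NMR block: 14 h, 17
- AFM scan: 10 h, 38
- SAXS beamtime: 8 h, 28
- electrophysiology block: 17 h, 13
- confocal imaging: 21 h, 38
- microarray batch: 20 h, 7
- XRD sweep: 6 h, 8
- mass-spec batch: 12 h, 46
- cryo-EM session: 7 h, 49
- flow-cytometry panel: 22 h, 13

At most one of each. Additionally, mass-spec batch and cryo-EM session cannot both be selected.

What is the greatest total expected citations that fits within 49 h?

153

By expected citations per h: cryo-EM session 7.00, mass-spec batch 3.83, AFM scan 3.80, SAXS beamtime 3.50 lead.
AFM scan + SAXS beamtime + confocal imaging + cryo-EM session uses 46 of the 49 h and totals 153.
An exhaustive check of the 1024 subsets confirms 153.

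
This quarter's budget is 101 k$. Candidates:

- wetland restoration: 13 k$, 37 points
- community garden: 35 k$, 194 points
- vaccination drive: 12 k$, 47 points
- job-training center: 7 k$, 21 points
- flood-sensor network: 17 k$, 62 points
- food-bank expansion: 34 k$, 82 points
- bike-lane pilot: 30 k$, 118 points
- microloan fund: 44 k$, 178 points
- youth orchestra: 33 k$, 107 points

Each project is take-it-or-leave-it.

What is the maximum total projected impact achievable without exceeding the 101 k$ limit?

442

By projected impact per k$: community garden 5.54, microloan fund 4.05, bike-lane pilot 3.93 lead.
The ratio heuristic lands on community garden + vaccination drive + job-training center + microloan fund (440) but leaves 3 k$ idle.
Dropping microloan fund frees 44 k$; slotting in flood-sensor network + bike-lane pilot (47 k$) lifts the total to 442 at 101 k$.
That's the maximum — no swap from here does better than 442.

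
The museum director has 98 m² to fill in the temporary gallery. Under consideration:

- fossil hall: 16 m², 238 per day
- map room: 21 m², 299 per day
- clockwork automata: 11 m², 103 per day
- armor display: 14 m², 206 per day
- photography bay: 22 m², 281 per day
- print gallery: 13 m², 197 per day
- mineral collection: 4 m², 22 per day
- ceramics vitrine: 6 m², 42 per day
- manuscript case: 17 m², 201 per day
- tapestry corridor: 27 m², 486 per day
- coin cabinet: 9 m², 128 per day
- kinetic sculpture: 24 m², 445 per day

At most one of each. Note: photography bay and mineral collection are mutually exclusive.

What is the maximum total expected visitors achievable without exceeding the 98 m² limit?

Greedy by ratio would take fossil hall + armor display + print gallery + mineral collection + tapestry corridor + kinetic sculpture: 98 m² used, total 1594.
Reworking the packing: fossil hall + map room + tapestry corridor + coin cabinet + kinetic sculpture uses 97 m² and improves the total to 1596.
The spare 1 m² is too small for any remaining exhibit, and no feasible exchange beats 1596.

1596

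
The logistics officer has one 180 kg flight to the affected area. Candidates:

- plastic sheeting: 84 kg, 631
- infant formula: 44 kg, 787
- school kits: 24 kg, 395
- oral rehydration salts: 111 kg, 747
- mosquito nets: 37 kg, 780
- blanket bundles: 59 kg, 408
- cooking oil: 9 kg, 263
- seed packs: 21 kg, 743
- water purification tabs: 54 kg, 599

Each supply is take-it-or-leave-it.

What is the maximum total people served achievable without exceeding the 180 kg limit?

3304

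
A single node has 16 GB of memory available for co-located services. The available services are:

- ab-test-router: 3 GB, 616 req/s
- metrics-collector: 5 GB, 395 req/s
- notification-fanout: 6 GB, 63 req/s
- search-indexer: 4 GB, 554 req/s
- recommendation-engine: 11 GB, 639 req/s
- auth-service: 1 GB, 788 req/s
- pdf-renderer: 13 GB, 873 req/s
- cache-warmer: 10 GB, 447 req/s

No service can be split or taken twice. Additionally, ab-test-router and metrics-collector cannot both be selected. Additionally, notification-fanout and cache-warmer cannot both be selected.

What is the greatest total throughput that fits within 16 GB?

By throughput per GB: auth-service 788.00, ab-test-router 205.33, search-indexer 138.50 lead.
Ab-test-router + recommendation-engine + auth-service uses 15 of the 16 GB and totals 2043.

2043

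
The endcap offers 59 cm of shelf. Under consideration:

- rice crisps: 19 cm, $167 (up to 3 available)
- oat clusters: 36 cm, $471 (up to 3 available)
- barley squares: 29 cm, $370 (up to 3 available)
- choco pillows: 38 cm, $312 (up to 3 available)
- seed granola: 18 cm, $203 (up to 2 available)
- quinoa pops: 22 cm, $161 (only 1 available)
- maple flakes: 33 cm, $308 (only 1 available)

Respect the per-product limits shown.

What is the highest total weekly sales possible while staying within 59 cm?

740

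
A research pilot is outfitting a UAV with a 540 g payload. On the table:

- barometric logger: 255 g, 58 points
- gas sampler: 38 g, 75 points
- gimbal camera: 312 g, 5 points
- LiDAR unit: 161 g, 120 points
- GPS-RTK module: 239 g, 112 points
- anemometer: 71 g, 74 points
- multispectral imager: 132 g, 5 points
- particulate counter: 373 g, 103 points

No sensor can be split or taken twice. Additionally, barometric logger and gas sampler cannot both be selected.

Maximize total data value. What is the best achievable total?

Density check — gas sampler 1.97, anemometer 1.04, LiDAR unit 0.75 are the best per g.
Taking gas sampler + LiDAR unit + GPS-RTK module + anemometer: 509 g used, 381 in data value.

381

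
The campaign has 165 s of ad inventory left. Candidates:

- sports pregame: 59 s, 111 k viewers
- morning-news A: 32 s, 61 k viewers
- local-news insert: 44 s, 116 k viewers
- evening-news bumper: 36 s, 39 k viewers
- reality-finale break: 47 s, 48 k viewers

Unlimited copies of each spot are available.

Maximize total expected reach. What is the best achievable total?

409

Best packing: morning-news A + 3×local-news insert — 164 s, 409 total.
That's the maximum — no swap from here does better than 409.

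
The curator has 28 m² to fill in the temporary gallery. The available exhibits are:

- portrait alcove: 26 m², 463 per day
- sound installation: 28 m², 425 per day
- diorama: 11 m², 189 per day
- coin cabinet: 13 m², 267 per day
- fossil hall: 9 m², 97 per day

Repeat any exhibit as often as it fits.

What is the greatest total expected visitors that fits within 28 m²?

534

Ranking by ratio (expected visitors/m²): coin cabinet 20.54, portrait alcove 17.81, diorama 17.18, sound installation 15.18.
2×coin cabinet uses 26 of the 28 m² and totals 534.
Every other selection either busts 28 m² or fails to beat 534.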